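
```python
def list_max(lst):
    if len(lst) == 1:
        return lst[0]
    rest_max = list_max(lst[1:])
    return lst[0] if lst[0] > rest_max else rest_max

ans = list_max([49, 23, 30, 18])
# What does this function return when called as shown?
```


list_max([49, 23, 30, 18])
= compare 49 with list_max([23, 30, 18])
= compare 23 with list_max([30, 18])
= compare 30 with list_max([18])
Base: list_max([18]) = 18
compare 30 with 18: max = 30
compare 23 with 30: max = 30
compare 49 with 30: max = 49
= 49


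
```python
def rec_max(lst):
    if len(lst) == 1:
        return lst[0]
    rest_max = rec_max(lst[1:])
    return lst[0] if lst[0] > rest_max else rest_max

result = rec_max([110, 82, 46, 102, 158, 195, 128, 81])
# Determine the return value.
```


rec_max([110, 82, 46, 102, 158, 195, 128, 81])
= compare 110 with rec_max([82, 46, 102, 158, 195, 128, 81])
= compare 82 with rec_max([46, 102, 158, 195, 128, 81])
= compare 46 with rec_max([102, 158, 195, 128, 81])
= compare 102 with rec_max([158, 195, 128, 81])
= compare 158 with rec_max([195, 128, 81])
= compare 195 with rec_max([128, 81])
= compare 128 with rec_max([81])
Base: rec_max([81]) = 81
compare 128 with 81: max = 128
compare 195 with 128: max = 195
compare 158 with 195: max = 195
compare 102 with 195: max = 195
compare 46 with 195: max = 195
compare 82 with 195: max = 195
compare 110 with 195: max = 195
= 195


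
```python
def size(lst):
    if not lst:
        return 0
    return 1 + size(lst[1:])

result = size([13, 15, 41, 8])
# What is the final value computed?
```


size([13, 15, 41, 8])
= 1 + size([15, 41, 8])
= 1 + 1 + size([41, 8])
= 1 + 1 + 1 + size([8])
= 1 + 1 + 1 + 1 + size([])
= 1 + 1 + 1 + 1 + 0
= 4


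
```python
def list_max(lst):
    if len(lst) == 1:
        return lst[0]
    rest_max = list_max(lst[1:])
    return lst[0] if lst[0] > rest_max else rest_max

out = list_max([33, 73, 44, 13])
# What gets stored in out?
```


list_max([33, 73, 44, 13])
= compare 33 with list_max([73, 44, 13])
= compare 73 with list_max([44, 13])
= compare 44 with list_max([13])
Base: list_max([13]) = 13
compare 44 with 13: max = 44
compare 73 with 44: max = 73
compare 33 with 73: max = 73
= 73


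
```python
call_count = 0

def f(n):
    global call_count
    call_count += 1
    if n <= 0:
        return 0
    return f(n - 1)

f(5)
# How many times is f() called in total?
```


f(5) calls f(4) calls ... calls f(0)
Total calls: 5 + 1 (for base case) = 6


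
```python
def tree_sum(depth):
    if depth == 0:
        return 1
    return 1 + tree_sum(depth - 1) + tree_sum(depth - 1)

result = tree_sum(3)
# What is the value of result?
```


tree_sum(3)
= 1 + tree_sum(2) + tree_sum(2)
= 1 + 2 * tree_sum(2)
tree_sum(k) = 2^(k+1) - 1
tree_sum(0) = 1
tree_sum(1) = 3
tree_sum(2) = 7
tree_sum(3) = 15
tree_sum(3) = 2^4 - 1 = 15


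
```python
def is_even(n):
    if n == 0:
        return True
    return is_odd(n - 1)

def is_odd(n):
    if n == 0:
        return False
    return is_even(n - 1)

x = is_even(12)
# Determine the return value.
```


is_even(12)
= is_odd(11)
= is_even(10)
= is_odd(9)
= is_even(8)
= is_odd(7)
= is_even(6)
= is_odd(5)
= is_even(4)
= is_odd(3)
= is_even(2)
= is_odd(1)
= is_even(0)
n == 0: return True
= True


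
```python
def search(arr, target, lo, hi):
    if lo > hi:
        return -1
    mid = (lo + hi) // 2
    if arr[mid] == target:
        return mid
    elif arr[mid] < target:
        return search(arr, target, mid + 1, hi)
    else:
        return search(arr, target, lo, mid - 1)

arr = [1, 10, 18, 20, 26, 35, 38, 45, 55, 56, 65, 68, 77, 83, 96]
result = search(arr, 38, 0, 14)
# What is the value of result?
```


search(arr, 38, 0, 14)
lo=0, hi=14, mid=7, arr[mid]=45
45 > 38, search left half
lo=0, hi=6, mid=3, arr[mid]=20
20 < 38, search right half
lo=4, hi=6, mid=5, arr[mid]=35
35 < 38, search right half
lo=6, hi=6, mid=6, arr[mid]=38
arr[6] == 38, found at index 6
= 6


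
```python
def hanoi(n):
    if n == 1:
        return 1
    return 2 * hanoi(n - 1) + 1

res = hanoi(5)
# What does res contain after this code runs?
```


hanoi(5)
= 2 * hanoi(4) + 1
= 2 * (2 * hanoi(3) + 1) + 1
= 2 * (2 * (2 * hanoi(2) + 1) + 1) + 1
= 2 * (2 * (2 * (2 * hanoi(1) + 1) + 1) + 1) + 1
Now compute bottom-up:
hanoi(1) = 1
hanoi(2) = 2 * 1 + 1 = 3
hanoi(3) = 2 * 3 + 1 = 7
hanoi(4) = 2 * 7 + 1 = 15
hanoi(5) = 2 * 15 + 1 = 31
= 31


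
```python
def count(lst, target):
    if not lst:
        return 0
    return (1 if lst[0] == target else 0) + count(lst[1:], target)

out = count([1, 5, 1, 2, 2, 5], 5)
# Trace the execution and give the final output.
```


count([1, 5, 1, 2, 2, 5], 5)
lst[0]=1 != 5: 0 + count([5, 1, 2, 2, 5], 5)
lst[0]=5 == 5: 1 + count([1, 2, 2, 5], 5)
lst[0]=1 != 5: 0 + count([2, 2, 5], 5)
lst[0]=2 != 5: 0 + count([2, 5], 5)
lst[0]=2 != 5: 0 + count([5], 5)
lst[0]=5 == 5: 1 + count([], 5)
= 2


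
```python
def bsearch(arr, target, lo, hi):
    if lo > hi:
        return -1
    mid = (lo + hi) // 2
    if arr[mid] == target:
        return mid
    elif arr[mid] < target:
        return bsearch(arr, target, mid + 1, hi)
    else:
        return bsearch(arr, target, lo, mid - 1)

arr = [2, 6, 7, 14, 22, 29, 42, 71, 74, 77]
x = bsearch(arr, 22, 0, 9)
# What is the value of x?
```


bsearch(arr, 22, 0, 9)
lo=0, hi=9, mid=4, arr[mid]=22
arr[4] == 22, found at index 4
= 4


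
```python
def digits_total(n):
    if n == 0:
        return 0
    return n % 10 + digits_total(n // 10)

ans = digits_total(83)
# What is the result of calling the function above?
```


digits_total(83)
= 3 + digits_total(8)
= 3 + 8 + digits_total(0)
= 3 + 8 + 0
= 11


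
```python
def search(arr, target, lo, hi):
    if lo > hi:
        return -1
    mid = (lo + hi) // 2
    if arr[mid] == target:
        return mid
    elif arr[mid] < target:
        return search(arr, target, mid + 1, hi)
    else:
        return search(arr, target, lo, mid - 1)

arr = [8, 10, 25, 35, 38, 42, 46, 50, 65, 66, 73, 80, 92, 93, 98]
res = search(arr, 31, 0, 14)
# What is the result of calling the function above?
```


search(arr, 31, 0, 14)
lo=0, hi=14, mid=7, arr[mid]=50
50 > 31, search left half
lo=0, hi=6, mid=3, arr[mid]=35
35 > 31, search left half
lo=0, hi=2, mid=1, arr[mid]=10
10 < 31, search right half
lo=2, hi=2, mid=2, arr[mid]=25
25 < 31, search right half
lo > hi, target not found, return -1
= -1


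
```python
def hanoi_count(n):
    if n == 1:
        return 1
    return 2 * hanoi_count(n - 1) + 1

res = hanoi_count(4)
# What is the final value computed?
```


hanoi_count(4)
= 2 * hanoi_count(3) + 1
= 2 * (2 * hanoi_count(2) + 1) + 1
= 2 * (2 * (2 * hanoi_count(1) + 1) + 1) + 1
Now compute bottom-up:
hanoi_count(1) = 1
hanoi_count(2) = 2 * 1 + 1 = 3
hanoi_count(3) = 2 * 3 + 1 = 7
hanoi_count(4) = 2 * 7 + 1 = 15
= 15


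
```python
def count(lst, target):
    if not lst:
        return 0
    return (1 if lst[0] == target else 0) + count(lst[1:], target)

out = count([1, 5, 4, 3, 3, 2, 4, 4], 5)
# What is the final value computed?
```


count([1, 5, 4, 3, 3, 2, 4, 4], 5)
lst[0]=1 != 5: 0 + count([5, 4, 3, 3, 2, 4, 4], 5)
lst[0]=5 == 5: 1 + count([4, 3, 3, 2, 4, 4], 5)
lst[0]=4 != 5: 0 + count([3, 3, 2, 4, 4], 5)
lst[0]=3 != 5: 0 + count([3, 2, 4, 4], 5)
lst[0]=3 != 5: 0 + count([2, 4, 4], 5)
lst[0]=2 != 5: 0 + count([4, 4], 5)
lst[0]=4 != 5: 0 + count([4], 5)
lst[0]=4 != 5: 0 + count([], 5)
= 1


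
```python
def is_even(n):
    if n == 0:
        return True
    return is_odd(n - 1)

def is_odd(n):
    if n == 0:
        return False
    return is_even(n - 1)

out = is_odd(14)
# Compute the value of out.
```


is_odd(14)
= is_even(13)
= is_odd(12)
= is_even(11)
= is_odd(10)
= is_even(9)
= is_odd(8)
= is_even(7)
= is_odd(6)
= is_even(5)
= is_odd(4)
= is_even(3)
= is_odd(2)
= is_even(1)
= is_odd(0)
n == 0: return False
= False


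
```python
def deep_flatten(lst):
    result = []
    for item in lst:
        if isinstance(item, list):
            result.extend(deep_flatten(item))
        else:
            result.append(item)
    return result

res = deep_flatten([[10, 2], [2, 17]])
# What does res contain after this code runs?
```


deep_flatten([[10, 2], [2, 17]])
Processing each element:
  [10, 2] is a list -> deep_flatten recursively -> [10, 2]
  [2, 17] is a list -> deep_flatten recursively -> [2, 17]
= [10, 2, 2, 17]


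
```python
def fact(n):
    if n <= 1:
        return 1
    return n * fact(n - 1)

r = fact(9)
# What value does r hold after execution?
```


fact(9)
= 9 * fact(8)
= 9 * 8 * fact(7)
= 9 * 8 * 7 * fact(6)
= 9 * 8 * 7 * 6 * fact(5)
= 9 * 8 * 7 * 6 * 5 * fact(4)
= 9 * 8 * 7 * 6 * 5 * 4 * fact(3)
= 9 * 8 * 7 * 6 * 5 * 4 * 3 * fact(2)
= 9 * 8 * 7 * 6 * 5 * 4 * 3 * 2 * fact(1)
= 9 * 8 * 7 * 6 * 5 * 4 * 3 * 2 * 1
= 362880


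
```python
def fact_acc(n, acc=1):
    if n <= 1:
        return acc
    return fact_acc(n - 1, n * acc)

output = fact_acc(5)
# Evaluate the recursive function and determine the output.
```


fact_acc(5, 1)
= fact_acc(4, 5 * 1) = fact_acc(4, 5)
= fact_acc(3, 4 * 5) = fact_acc(3, 20)
= fact_acc(2, 3 * 20) = fact_acc(2, 60)
= fact_acc(1, 2 * 60) = fact_acc(1, 120)
n <= 1, return acc = 120


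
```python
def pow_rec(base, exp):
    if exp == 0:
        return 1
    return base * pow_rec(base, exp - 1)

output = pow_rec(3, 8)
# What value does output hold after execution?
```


pow_rec(3, 8)
= 3 * pow_rec(3, 7)
= 3 * 3 * pow_rec(3, 6)
= 3 * 3 * 3 * pow_rec(3, 5)
= 3 * 3 * 3 * 3 * pow_rec(3, 4)
= 3 * 3 * 3 * 3 * 3 * pow_rec(3, 3)
= 3 * 3 * 3 * 3 * 3 * 3 * pow_rec(3, 2)
= 3 * 3 * 3 * 3 * 3 * 3 * 3 * pow_rec(3, 1)
= 3 * 3 * 3 * 3 * 3 * 3 * 3 * 3 * pow_rec(3, 0)
= 3 * 3 * 3 * 3 * 3 * 3 * 3 * 3 * 1
= 6561


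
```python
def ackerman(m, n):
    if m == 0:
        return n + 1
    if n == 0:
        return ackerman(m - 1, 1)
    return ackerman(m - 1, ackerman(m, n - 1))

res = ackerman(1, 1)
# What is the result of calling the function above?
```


ackerman(1, 1)
= ackerman(0, ackerman(1, 0))
First compute ackerman(1, 0) = 2
= ackerman(0, 2)
= 3


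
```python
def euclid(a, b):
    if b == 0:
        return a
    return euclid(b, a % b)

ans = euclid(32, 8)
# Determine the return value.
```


euclid(32, 8)
= euclid(8, 32 % 8) = euclid(8, 0)
b == 0, return a = 8


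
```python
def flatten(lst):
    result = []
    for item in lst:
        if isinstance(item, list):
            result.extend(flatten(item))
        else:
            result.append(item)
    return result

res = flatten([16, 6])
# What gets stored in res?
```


flatten([16, 6])
Processing each element:
  16 is not a list -> append 16
  6 is not a list -> append 6
= [16, 6]


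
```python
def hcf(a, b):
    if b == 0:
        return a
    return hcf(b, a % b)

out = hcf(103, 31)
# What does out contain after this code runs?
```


hcf(103, 31)
= hcf(31, 103 % 31) = hcf(31, 10)
= hcf(10, 31 % 10) = hcf(10, 1)
= hcf(1, 10 % 1) = hcf(1, 0)
b == 0, return a = 1


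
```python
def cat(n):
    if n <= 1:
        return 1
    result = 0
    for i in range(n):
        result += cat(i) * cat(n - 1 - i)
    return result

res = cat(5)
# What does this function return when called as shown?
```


cat(5)
= sum of cat(i) * cat(5-1-i) for i in 0..4
First compute sub-values bottom-up:
  cat(0) = 1, cat(1) = 1
  cat(2) = 1*1 + 1*1 = 2
  cat(3) = 1*2 + 1*1 + 2*1 = 5
  cat(4) = 1*5 + 1*2 + 2*1 + 5*1 = 14
Now cat(5):
  cat(0)*cat(4) = 1*14 = 14
  cat(1)*cat(3) = 1*5 = 5
  cat(2)*cat(2) = 2*2 = 4
  cat(3)*cat(1) = 5*1 = 5
  cat(4)*cat(0) = 14*1 = 14
= 14 + 5 + 4 + 5 + 14
= 42


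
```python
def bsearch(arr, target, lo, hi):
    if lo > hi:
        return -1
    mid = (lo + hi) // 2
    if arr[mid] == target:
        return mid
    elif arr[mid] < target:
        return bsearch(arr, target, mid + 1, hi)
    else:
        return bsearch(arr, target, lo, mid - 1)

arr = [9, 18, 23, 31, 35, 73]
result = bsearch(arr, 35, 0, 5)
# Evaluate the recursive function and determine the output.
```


bsearch(arr, 35, 0, 5)
lo=0, hi=5, mid=2, arr[mid]=23
23 < 35, search right half
lo=3, hi=5, mid=4, arr[mid]=35
arr[4] == 35, found at index 4
= 4


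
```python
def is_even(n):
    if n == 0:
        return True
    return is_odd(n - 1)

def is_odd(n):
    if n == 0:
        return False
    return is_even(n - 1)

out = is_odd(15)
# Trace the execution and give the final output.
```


is_odd(15)
= is_even(14)
= is_odd(13)
= is_even(12)
= is_odd(11)
= is_even(10)
= is_odd(9)
= is_even(8)
= is_odd(7)
= is_even(6)
= is_odd(5)
= is_even(4)
= is_odd(3)
= is_even(2)
= is_odd(1)
= is_even(0)
n == 0: return True
= True


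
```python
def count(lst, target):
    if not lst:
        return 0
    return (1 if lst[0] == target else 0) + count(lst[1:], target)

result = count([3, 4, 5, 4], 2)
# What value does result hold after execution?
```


count([3, 4, 5, 4], 2)
lst[0]=3 != 2: 0 + count([4, 5, 4], 2)
lst[0]=4 != 2: 0 + count([5, 4], 2)
lst[0]=5 != 2: 0 + count([4], 2)
lst[0]=4 != 2: 0 + count([], 2)
= 0


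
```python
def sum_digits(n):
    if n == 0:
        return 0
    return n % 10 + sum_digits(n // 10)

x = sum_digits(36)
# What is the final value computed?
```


sum_digits(36)
= 6 + sum_digits(3)
= 6 + 3 + sum_digits(0)
= 6 + 3 + 0
= 9


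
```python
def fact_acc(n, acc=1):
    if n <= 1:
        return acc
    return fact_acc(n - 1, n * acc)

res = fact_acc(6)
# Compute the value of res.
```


fact_acc(6, 1)
= fact_acc(5, 6 * 1) = fact_acc(5, 6)
= fact_acc(4, 5 * 6) = fact_acc(4, 30)
= fact_acc(3, 4 * 30) = fact_acc(3, 120)
= fact_acc(2, 3 * 120) = fact_acc(2, 360)
= fact_acc(1, 2 * 360) = fact_acc(1, 720)
n <= 1, return acc = 720


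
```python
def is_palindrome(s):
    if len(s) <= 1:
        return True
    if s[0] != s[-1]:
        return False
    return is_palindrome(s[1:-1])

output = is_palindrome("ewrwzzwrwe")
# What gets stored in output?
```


is_palindrome("ewrwzzwrwe")
"ewrwzzwrwe": s[0]='e' == s[-1]='e' -> is_palindrome("wrwzzwrw")
"wrwzzwrw": s[0]='w' == s[-1]='w' -> is_palindrome("rwzzwr")
"rwzzwr": s[0]='r' == s[-1]='r' -> is_palindrome("wzzw")
"wzzw": s[0]='w' == s[-1]='w' -> is_palindrome("zz")
"zz": s[0]='z' == s[-1]='z' -> is_palindrome("")
"": len <= 1 -> True
= True


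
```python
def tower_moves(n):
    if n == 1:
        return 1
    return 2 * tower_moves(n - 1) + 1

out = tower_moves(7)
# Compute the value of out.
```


tower_moves(7)
= 2 * tower_moves(6) + 1
= 2 * (2 * tower_moves(5) + 1) + 1
= 2 * (2 * (2 * tower_moves(4) + 1) + 1) + 1
= 2 * (2 * (2 * (2 * tower_moves(3) + 1) + 1) + 1) + 1
= 2 * (2 * (2 * (2 * (2 * tower_moves(2) + 1) + 1) + 1) + 1) + 1
= 2 * (2 * (2 * (2 * (2 * (2 * tower_moves(1) + 1) + 1) + 1) + 1) + 1) + 1
Now compute bottom-up:
tower_moves(1) = 1
tower_moves(2) = 2 * 1 + 1 = 3
tower_moves(3) = 2 * 3 + 1 = 7
tower_moves(4) = 2 * 7 + 1 = 15
tower_moves(5) = 2 * 15 + 1 = 31
tower_moves(6) = 2 * 31 + 1 = 63
tower_moves(7) = 2 * 63 + 1 = 127
= 127


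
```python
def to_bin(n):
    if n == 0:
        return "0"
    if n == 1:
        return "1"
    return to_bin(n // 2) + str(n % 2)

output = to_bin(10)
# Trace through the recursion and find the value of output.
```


to_bin(10)
= to_bin(5) + "0"
= to_bin(2) + "1" + "0"
= to_bin(1) + "0" + "1" + "0"
= "1" + "0" + "1" + "0"
= "1010"


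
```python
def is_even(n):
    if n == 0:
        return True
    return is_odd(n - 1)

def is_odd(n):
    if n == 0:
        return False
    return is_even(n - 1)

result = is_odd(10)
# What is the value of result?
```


is_odd(10)
= is_even(9)
= is_odd(8)
= is_even(7)
= is_odd(6)
= is_even(5)
= is_odd(4)
= is_even(3)
= is_odd(2)
= is_even(1)
= is_odd(0)
n == 0: return False
= False


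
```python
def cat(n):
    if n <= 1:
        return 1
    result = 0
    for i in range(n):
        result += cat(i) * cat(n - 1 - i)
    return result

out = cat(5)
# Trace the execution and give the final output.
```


cat(5)
= sum of cat(i) * cat(5-1-i) for i in 0..4
First compute sub-values bottom-up:
  cat(0) = 1, cat(1) = 1
  cat(2) = 1*1 + 1*1 = 2
  cat(3) = 1*2 + 1*1 + 2*1 = 5
  cat(4) = 1*5 + 1*2 + 2*1 + 5*1 = 14
Now cat(5):
  cat(0)*cat(4) = 1*14 = 14
  cat(1)*cat(3) = 1*5 = 5
  cat(2)*cat(2) = 2*2 = 4
  cat(3)*cat(1) = 5*1 = 5
  cat(4)*cat(0) = 14*1 = 14
= 14 + 5 + 4 + 5 + 14
= 42


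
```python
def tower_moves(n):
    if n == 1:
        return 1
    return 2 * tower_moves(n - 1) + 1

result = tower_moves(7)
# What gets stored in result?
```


tower_moves(7)
= 2 * tower_moves(6) + 1
= 2 * (2 * tower_moves(5) + 1) + 1
= 2 * (2 * (2 * tower_moves(4) + 1) + 1) + 1
= 2 * (2 * (2 * (2 * tower_moves(3) + 1) + 1) + 1) + 1
= 2 * (2 * (2 * (2 * (2 * tower_moves(2) + 1) + 1) + 1) + 1) + 1
= 2 * (2 * (2 * (2 * (2 * (2 * tower_moves(1) + 1) + 1) + 1) + 1) + 1) + 1
Now compute bottom-up:
tower_moves(1) = 1
tower_moves(2) = 2 * 1 + 1 = 3
tower_moves(3) = 2 * 3 + 1 = 7
tower_moves(4) = 2 * 7 + 1 = 15
tower_moves(5) = 2 * 15 + 1 = 31
tower_moves(6) = 2 * 31 + 1 = 63
tower_moves(7) = 2 * 63 + 1 = 127
= 127


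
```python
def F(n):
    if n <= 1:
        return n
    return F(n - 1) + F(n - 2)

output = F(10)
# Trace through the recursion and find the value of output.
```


F(10)
= F(9) + F(8)
= (F(8) + F(7)) + F(8)
Computing bottom-up: F(0)=0, F(1)=1, F(2)=1, F(3)=2, F(4)=3, F(5)=5, F(6)=8, F(7)=13, F(8)=21, F(9)=34, F(10)=55
= 55


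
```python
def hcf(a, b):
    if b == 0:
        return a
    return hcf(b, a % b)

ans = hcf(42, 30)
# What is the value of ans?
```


hcf(42, 30)
= hcf(30, 42 % 30) = hcf(30, 12)
= hcf(12, 30 % 12) = hcf(12, 6)
= hcf(6, 12 % 6) = hcf(6, 0)
b == 0, return a = 6


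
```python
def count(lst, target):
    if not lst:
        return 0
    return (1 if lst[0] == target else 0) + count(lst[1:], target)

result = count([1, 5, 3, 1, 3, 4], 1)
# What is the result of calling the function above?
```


count([1, 5, 3, 1, 3, 4], 1)
lst[0]=1 == 1: 1 + count([5, 3, 1, 3, 4], 1)
lst[0]=5 != 1: 0 + count([3, 1, 3, 4], 1)
lst[0]=3 != 1: 0 + count([1, 3, 4], 1)
lst[0]=1 == 1: 1 + count([3, 4], 1)
lst[0]=3 != 1: 0 + count([4], 1)
lst[0]=4 != 1: 0 + count([], 1)
= 2


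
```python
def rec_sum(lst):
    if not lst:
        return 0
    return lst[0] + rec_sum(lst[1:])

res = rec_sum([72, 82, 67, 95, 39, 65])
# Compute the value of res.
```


rec_sum([72, 82, 67, 95, 39, 65])
= 72 + rec_sum([82, 67, 95, 39, 65])
= 72 + 82 + rec_sum([67, 95, 39, 65])
= 72 + 82 + 67 + rec_sum([95, 39, 65])
= 72 + 82 + 67 + 95 + rec_sum([39, 65])
= 72 + 82 + 67 + 95 + 39 + rec_sum([65])
= 72 + 82 + 67 + 95 + 39 + 65 + rec_sum([])
= 72 + 82 + 67 + 95 + 39 + 65 + 0
= 420


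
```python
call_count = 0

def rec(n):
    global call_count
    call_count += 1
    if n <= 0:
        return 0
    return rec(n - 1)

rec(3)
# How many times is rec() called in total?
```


rec(3) calls rec(2) calls ... calls rec(0)
Total calls: 3 + 1 (for base case) = 4


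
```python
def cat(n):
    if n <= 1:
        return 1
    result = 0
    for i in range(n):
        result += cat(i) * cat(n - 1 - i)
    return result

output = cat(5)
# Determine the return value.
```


cat(5)
= sum of cat(i) * cat(5-1-i) for i in 0..4
First compute sub-values bottom-up:
  cat(0) = 1, cat(1) = 1
  cat(2) = 1*1 + 1*1 = 2
  cat(3) = 1*2 + 1*1 + 2*1 = 5
  cat(4) = 1*5 + 1*2 + 2*1 + 5*1 = 14
Now cat(5):
  cat(0)*cat(4) = 1*14 = 14
  cat(1)*cat(3) = 1*5 = 5
  cat(2)*cat(2) = 2*2 = 4
  cat(3)*cat(1) = 5*1 = 5
  cat(4)*cat(0) = 14*1 = 14
= 14 + 5 + 4 + 5 + 14
= 42


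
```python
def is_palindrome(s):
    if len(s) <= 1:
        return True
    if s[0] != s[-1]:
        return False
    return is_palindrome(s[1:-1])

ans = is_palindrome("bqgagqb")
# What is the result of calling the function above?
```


is_palindrome("bqgagqb")
"bqgagqb": s[0]='b' == s[-1]='b' -> is_palindrome("qgagq")
"qgagq": s[0]='q' == s[-1]='q' -> is_palindrome("gag")
"gag": s[0]='g' == s[-1]='g' -> is_palindrome("a")
"a": len <= 1 -> True
= True


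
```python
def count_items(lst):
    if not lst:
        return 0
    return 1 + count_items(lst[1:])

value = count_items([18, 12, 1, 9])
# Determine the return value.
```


count_items([18, 12, 1, 9])
= 1 + count_items([12, 1, 9])
= 1 + 1 + count_items([1, 9])
= 1 + 1 + 1 + count_items([9])
= 1 + 1 + 1 + 1 + count_items([])
= 1 + 1 + 1 + 1 + 0
= 4


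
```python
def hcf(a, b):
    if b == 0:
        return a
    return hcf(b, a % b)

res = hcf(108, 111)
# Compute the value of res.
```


hcf(108, 111)
= hcf(111, 108 % 111) = hcf(111, 108)
= hcf(108, 111 % 108) = hcf(108, 3)
= hcf(3, 108 % 3) = hcf(3, 0)
b == 0, return a = 3


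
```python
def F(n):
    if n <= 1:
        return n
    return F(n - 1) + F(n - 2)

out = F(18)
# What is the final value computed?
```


F(18)
= F(17) + F(16)
= (F(16) + F(15)) + F(16)
Computing bottom-up: F(0)=0, F(1)=1, F(2)=1, F(3)=2, F(4)=3, F(5)=5, F(6)=8, F(7)=13, F(8)=21, F(9)=34, F(10)=55, F(11)=89, F(12)=144, F(13)=233, F(14)=377, F(15)=610, F(16)=987, F(17)=1597, F(18)=2584
= 2584


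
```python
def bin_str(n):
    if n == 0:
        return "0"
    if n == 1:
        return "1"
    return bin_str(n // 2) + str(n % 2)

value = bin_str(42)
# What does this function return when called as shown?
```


bin_str(42)
= bin_str(21) + "0"
= bin_str(10) + "1" + "0"
= bin_str(5) + "0" + "1" + "0"
= bin_str(2) + "1" + "0" + "1" + "0"
= bin_str(1) + "0" + "1" + "0" + "1" + "0"
= "1" + "0" + "1" + "0" + "1" + "0"
= "101010"


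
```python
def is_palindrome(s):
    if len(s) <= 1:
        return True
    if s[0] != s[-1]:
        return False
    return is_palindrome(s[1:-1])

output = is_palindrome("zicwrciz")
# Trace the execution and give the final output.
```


is_palindrome("zicwrciz")
"zicwrciz": s[0]='z' == s[-1]='z' -> is_palindrome("icwrci")
"icwrci": s[0]='i' == s[-1]='i' -> is_palindrome("cwrc")
"cwrc": s[0]='c' == s[-1]='c' -> is_palindrome("wr")
"wr": s[0]='w' != s[-1]='r' -> False
= False


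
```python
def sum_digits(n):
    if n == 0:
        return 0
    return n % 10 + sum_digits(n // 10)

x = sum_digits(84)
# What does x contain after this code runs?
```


sum_digits(84)
= 4 + sum_digits(8)
= 4 + 8 + sum_digits(0)
= 4 + 8 + 0
= 12


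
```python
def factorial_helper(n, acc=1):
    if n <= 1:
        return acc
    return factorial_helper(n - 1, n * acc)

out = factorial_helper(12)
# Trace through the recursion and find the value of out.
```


factorial_helper(12, 1)
= factorial_helper(11, 12 * 1) = factorial_helper(11, 12)
= factorial_helper(10, 11 * 12) = factorial_helper(10, 132)
= factorial_helper(9, 10 * 132) = factorial_helper(9, 1320)
= factorial_helper(8, 9 * 1320) = factorial_helper(8, 11880)
= factorial_helper(7, 8 * 11880) = factorial_helper(7, 95040)
= factorial_helper(6, 7 * 95040) = factorial_helper(6, 665280)
= factorial_helper(5, 6 * 665280) = factorial_helper(5, 3991680)
= factorial_helper(4, 5 * 3991680) = factorial_helper(4, 19958400)
= factorial_helper(3, 4 * 19958400) = factorial_helper(3, 79833600)
= factorial_helper(2, 3 * 79833600) = factorial_helper(2, 239500800)
= factorial_helper(1, 2 * 239500800) = factorial_helper(1, 479001600)
n <= 1, return acc = 479001600


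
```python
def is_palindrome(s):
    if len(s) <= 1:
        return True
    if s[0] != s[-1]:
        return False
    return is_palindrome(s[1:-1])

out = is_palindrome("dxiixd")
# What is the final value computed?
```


is_palindrome("dxiixd")
"dxiixd": s[0]='d' == s[-1]='d' -> is_palindrome("xiix")
"xiix": s[0]='x' == s[-1]='x' -> is_palindrome("ii")
"ii": s[0]='i' == s[-1]='i' -> is_palindrome("")
"": len <= 1 -> True
= True


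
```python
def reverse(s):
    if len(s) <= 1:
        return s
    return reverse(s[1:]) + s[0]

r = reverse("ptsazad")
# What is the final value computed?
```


reverse("ptsazad")
= reverse("tsazad") + "p"
= reverse("sazad") + "t" + "p"
= reverse("azad") + "s" + "t" + "p"
= reverse("zad") + "a" + "s" + "t" + "p"
= reverse("ad") + "z" + "a" + "s" + "t" + "p"
= reverse("d") + "a" + "z" + "a" + "s" + "t" + "p"
= "d" + "a" + "z" + "a" + "s" + "t" + "p"
= "dazastp"


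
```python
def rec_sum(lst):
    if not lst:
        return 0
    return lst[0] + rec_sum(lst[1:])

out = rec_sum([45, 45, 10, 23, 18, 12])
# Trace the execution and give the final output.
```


rec_sum([45, 45, 10, 23, 18, 12])
= 45 + rec_sum([45, 10, 23, 18, 12])
= 45 + 45 + rec_sum([10, 23, 18, 12])
= 45 + 45 + 10 + rec_sum([23, 18, 12])
= 45 + 45 + 10 + 23 + rec_sum([18, 12])
= 45 + 45 + 10 + 23 + 18 + rec_sum([12])
= 45 + 45 + 10 + 23 + 18 + 12 + rec_sum([])
= 45 + 45 + 10 + 23 + 18 + 12 + 0
= 153


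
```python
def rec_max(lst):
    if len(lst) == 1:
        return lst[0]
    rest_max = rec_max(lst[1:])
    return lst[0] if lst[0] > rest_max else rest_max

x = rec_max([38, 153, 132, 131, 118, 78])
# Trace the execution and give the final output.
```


rec_max([38, 153, 132, 131, 118, 78])
= compare 38 with rec_max([153, 132, 131, 118, 78])
= compare 153 with rec_max([132, 131, 118, 78])
= compare 132 with rec_max([131, 118, 78])
= compare 131 with rec_max([118, 78])
= compare 118 with rec_max([78])
Base: rec_max([78]) = 78
compare 118 with 78: max = 118
compare 131 with 118: max = 131
compare 132 with 131: max = 132
compare 153 with 132: max = 153
compare 38 with 153: max = 153
= 153


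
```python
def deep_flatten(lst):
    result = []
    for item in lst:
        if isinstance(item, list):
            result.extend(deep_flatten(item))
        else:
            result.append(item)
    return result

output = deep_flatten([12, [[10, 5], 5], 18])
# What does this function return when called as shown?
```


deep_flatten([12, [[10, 5], 5], 18])
Processing each element:
  12 is not a list -> append 12
  [[10, 5], 5] is a list -> deep_flatten recursively -> [10, 5, 5]
  18 is not a list -> append 18
= [12, 10, 5, 5, 18]


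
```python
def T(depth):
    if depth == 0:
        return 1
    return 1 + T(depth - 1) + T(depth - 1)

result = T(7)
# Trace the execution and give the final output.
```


T(7)
= 1 + T(6) + T(6)
= 1 + 2 * T(6)
T(k) = 2^(k+1) - 1
T(0) = 1
T(1) = 3
T(2) = 7
T(3) = 15
T(4) = 31
T(7) = 2^8 - 1 = 255


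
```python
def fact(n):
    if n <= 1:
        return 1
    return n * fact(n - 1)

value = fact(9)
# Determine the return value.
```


fact(9)
= 9 * fact(8)
= 9 * 8 * fact(7)
= 9 * 8 * 7 * fact(6)
= 9 * 8 * 7 * 6 * fact(5)
= 9 * 8 * 7 * 6 * 5 * fact(4)
= 9 * 8 * 7 * 6 * 5 * 4 * fact(3)
= 9 * 8 * 7 * 6 * 5 * 4 * 3 * fact(2)
= 9 * 8 * 7 * 6 * 5 * 4 * 3 * 2 * fact(1)
= 9 * 8 * 7 * 6 * 5 * 4 * 3 * 2 * 1
= 362880


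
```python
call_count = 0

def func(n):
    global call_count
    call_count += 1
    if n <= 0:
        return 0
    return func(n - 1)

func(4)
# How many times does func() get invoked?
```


func(4) calls func(3) calls ... calls func(0)
Total calls: 4 + 1 (for base case) = 5


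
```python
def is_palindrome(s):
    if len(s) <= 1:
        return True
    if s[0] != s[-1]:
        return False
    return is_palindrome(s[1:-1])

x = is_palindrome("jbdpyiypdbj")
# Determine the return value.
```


is_palindrome("jbdpyiypdbj")
"jbdpyiypdbj": s[0]='j' == s[-1]='j' -> is_palindrome("bdpyiypdb")
"bdpyiypdb": s[0]='b' == s[-1]='b' -> is_palindrome("dpyiypd")
"dpyiypd": s[0]='d' == s[-1]='d' -> is_palindrome("pyiyp")
"pyiyp": s[0]='p' == s[-1]='p' -> is_palindrome("yiy")
"yiy": s[0]='y' == s[-1]='y' -> is_palindrome("i")
"i": len <= 1 -> True
= True


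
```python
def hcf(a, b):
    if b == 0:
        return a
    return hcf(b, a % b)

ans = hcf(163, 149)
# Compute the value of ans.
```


hcf(163, 149)
= hcf(149, 163 % 149) = hcf(149, 14)
= hcf(14, 149 % 14) = hcf(14, 9)
= hcf(9, 14 % 9) = hcf(9, 5)
= hcf(5, 9 % 5) = hcf(5, 4)
= hcf(4, 5 % 4) = hcf(4, 1)
= hcf(1, 4 % 1) = hcf(1, 0)
b == 0, return a = 1


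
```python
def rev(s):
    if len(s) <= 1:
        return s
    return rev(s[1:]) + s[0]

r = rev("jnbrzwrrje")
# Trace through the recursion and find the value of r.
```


rev("jnbrzwrrje")
= rev("nbrzwrrje") + "j"
= rev("brzwrrje") + "n" + "j"
= rev("rzwrrje") + "b" + "n" + "j"
= rev("zwrrje") + "r" + "b" + "n" + "j"
= rev("wrrje") + "z" + "r" + "b" + "n" + "j"
= rev("rrje") + "w" + "z" + "r" + "b" + "n" + "j"
= rev("rje") + "r" + "w" + "z" + "r" + "b" + "n" + "j"
= rev("je") + "r" + "r" + "w" + "z" + "r" + "b" + "n" + "j"
= rev("e") + "j" + "r" + "r" + "w" + "z" + "r" + "b" + "n" + "j"
= "e" + "j" + "r" + "r" + "w" + "z" + "r" + "b" + "n" + "j"
= "ejrrwzrbnj"


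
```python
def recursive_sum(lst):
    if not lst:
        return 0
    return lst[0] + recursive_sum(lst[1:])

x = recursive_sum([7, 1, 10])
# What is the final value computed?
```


recursive_sum([7, 1, 10])
= 7 + recursive_sum([1, 10])
= 7 + 1 + recursive_sum([10])
= 7 + 1 + 10 + recursive_sum([])
= 7 + 1 + 10 + 0
= 18


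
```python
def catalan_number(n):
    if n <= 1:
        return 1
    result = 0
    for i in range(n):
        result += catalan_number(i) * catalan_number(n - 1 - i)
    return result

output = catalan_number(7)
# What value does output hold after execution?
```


catalan_number(7)
= sum of catalan_number(i) * catalan_number(7-1-i) for i in 0..6
First compute sub-values bottom-up:
  catalan_number(0) = 1, catalan_number(1) = 1
  catalan_number(2) = 1*1 + 1*1 = 2
  catalan_number(3) = 1*2 + 1*1 + 2*1 = 5
  catalan_number(4) = 1*5 + 1*2 + 2*1 + 5*1 = 14
  catalan_number(5) = 1*14 + 1*5 + 2*2 + 5*1 + 14*1 = 42
  catalan_number(6) = 1*42 + 1*14 + 2*5 + 5*2 + 14*1 + 42*1 = 132
Now catalan_number(7):
  catalan_number(0)*catalan_number(6) = 1*132 = 132
  catalan_number(1)*catalan_number(5) = 1*42 = 42
  catalan_number(2)*catalan_number(4) = 2*14 = 28
  catalan_number(3)*catalan_number(3) = 5*5 = 25
  catalan_number(4)*catalan_number(2) = 14*2 = 28
  catalan_number(5)*catalan_number(1) = 42*1 = 42
  catalan_number(6)*catalan_number(0) = 132*1 = 132
= 132 + 42 + 28 + 25 + 28 + 42 + 132
= 429


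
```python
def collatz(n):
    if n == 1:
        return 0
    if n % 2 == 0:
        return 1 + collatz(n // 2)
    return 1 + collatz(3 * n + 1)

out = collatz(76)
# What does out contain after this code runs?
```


collatz(76)
76 is even -> collatz(38)
38 is even -> collatz(19)
19 is odd -> 3*19+1 = 58 -> collatz(58)
58 is even -> collatz(29)
29 is odd -> 3*29+1 = 88 -> collatz(88)
88 is even -> collatz(44)
44 is even -> collatz(22)
22 is even -> collatz(11)
11 is odd -> 3*11+1 = 34 -> collatz(34)
34 is even -> collatz(17)
17 is odd -> 3*17+1 = 52 -> collatz(52)
52 is even -> collatz(26)
26 is even -> collatz(13)
13 is odd -> 3*13+1 = 40 -> collatz(40)
40 is even -> collatz(20)
20 is even -> collatz(10)
10 is even -> collatz(5)
5 is odd -> 3*5+1 = 16 -> collatz(16)
16 is even -> collatz(8)
8 is even -> collatz(4)
4 is even -> collatz(2)
2 is even -> collatz(1)
Reached 1 after 22 steps
= 22


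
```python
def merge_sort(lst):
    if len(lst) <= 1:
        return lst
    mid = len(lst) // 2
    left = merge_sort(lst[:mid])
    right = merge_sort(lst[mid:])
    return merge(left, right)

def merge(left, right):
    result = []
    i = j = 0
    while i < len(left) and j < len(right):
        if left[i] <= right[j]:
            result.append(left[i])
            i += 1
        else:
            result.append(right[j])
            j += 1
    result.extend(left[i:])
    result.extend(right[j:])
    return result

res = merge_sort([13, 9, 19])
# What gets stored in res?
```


merge_sort([13, 9, 19])
Split into [13] and [9, 19]
Left sorted: [13]
Right sorted: [9, 19]
Merge [13] and [9, 19]
= [9, 13, 19]


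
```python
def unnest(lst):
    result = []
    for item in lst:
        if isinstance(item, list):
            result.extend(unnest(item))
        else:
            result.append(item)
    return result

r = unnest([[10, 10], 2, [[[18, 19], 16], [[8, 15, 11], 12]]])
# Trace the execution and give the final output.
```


unnest([[10, 10], 2, [[[18, 19], 16], [[8, 15, 11], 12]]])
Processing each element:
  [10, 10] is a list -> unnest recursively -> [10, 10]
  2 is not a list -> append 2
  [[[18, 19], 16], [[8, 15, 11], 12]] is a list -> unnest recursively -> [18, 19, 16, 8, 15, 11, 12]
= [10, 10, 2, 18, 19, 16, 8, 15, 11, 12]


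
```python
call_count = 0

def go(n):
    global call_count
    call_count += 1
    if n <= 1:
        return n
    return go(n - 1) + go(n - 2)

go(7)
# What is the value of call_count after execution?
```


go(7) calls go(6) and go(5); each non-base call branches into two more.
Let C(k) = total number of calls made by go(k), including the call to go(k) itself.
Base cases: C(0) = 1, C(1) = 1
Recurrence: C(k) = 1 + C(k-1) + C(k-2)
  C(2) = 1 + C(1) + C(0) = 1 + 1 + 1 = 3
  C(3) = 1 + C(2) + C(1) = 1 + 3 + 1 = 5
  C(4) = 1 + C(3) + C(2) = 1 + 5 + 3 = 9
  C(5) = 1 + C(4) + C(3) = 1 + 9 + 5 = 15
  C(6) = 1 + C(5) + C(4) = 1 + 15 + 9 = 25
  C(7) = 1 + C(6) + C(5) = 1 + 25 + 15 = 41
Total calls = C(7) = 41


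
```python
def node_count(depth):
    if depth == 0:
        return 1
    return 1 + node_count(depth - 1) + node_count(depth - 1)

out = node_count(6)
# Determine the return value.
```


node_count(6)
= 1 + node_count(5) + node_count(5)
= 1 + 2 * node_count(5)
node_count(k) = 2^(k+1) - 1
node_count(0) = 1
node_count(1) = 3
node_count(2) = 7
node_count(3) = 15
node_count(4) = 31
node_count(6) = 2^7 - 1 = 127


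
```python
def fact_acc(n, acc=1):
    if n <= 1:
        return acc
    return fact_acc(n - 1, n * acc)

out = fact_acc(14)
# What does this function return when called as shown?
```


fact_acc(14, 1)
= fact_acc(13, 14 * 1) = fact_acc(13, 14)
= fact_acc(12, 13 * 14) = fact_acc(12, 182)
= fact_acc(11, 12 * 182) = fact_acc(11, 2184)
= fact_acc(10, 11 * 2184) = fact_acc(10, 24024)
= fact_acc(9, 10 * 24024) = fact_acc(9, 240240)
= fact_acc(8, 9 * 240240) = fact_acc(8, 2162160)
= fact_acc(7, 8 * 2162160) = fact_acc(7, 17297280)
= fact_acc(6, 7 * 17297280) = fact_acc(6, 121080960)
= fact_acc(5, 6 * 121080960) = fact_acc(5, 726485760)
= fact_acc(4, 5 * 726485760) = fact_acc(4, 3632428800)
= fact_acc(3, 4 * 3632428800) = fact_acc(3, 14529715200)
= fact_acc(2, 3 * 14529715200) = fact_acc(2, 43589145600)
= fact_acc(1, 2 * 43589145600) = fact_acc(1, 87178291200)
n <= 1, return acc = 87178291200


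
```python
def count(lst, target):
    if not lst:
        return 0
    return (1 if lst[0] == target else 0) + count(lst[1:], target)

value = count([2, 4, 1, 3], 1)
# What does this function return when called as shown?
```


count([2, 4, 1, 3], 1)
lst[0]=2 != 1: 0 + count([4, 1, 3], 1)
lst[0]=4 != 1: 0 + count([1, 3], 1)
lst[0]=1 == 1: 1 + count([3], 1)
lst[0]=3 != 1: 0 + count([], 1)
= 1


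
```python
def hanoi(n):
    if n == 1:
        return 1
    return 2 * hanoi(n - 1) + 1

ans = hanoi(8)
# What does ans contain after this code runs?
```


hanoi(8)
= 2 * hanoi(7) + 1
= 2 * (2 * hanoi(6) + 1) + 1
= 2 * (2 * (2 * hanoi(5) + 1) + 1) + 1
= 2 * (2 * (2 * (2 * hanoi(4) + 1) + 1) + 1) + 1
= 2 * (2 * (2 * (2 * (2 * hanoi(3) + 1) + 1) + 1) + 1) + 1
= 2 * (2 * (2 * (2 * (2 * (2 * hanoi(2) + 1) + 1) + 1) + 1) + 1) + 1
= 2 * (2 * (2 * (2 * (2 * (2 * (2 * hanoi(1) + 1) + 1) + 1) + 1) + 1) + 1) + 1
Now compute bottom-up:
hanoi(1) = 1
hanoi(2) = 2 * 1 + 1 = 3
hanoi(3) = 2 * 3 + 1 = 7
hanoi(4) = 2 * 7 + 1 = 15
hanoi(5) = 2 * 15 + 1 = 31
hanoi(6) = 2 * 31 + 1 = 63
hanoi(7) = 2 * 63 + 1 = 127
hanoi(8) = 2 * 127 + 1 = 255
= 255


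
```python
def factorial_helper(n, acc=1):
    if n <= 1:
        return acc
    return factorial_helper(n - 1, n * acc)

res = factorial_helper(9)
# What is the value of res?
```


factorial_helper(9, 1)
= factorial_helper(8, 9 * 1) = factorial_helper(8, 9)
= factorial_helper(7, 8 * 9) = factorial_helper(7, 72)
= factorial_helper(6, 7 * 72) = factorial_helper(6, 504)
= factorial_helper(5, 6 * 504) = factorial_helper(5, 3024)
= factorial_helper(4, 5 * 3024) = factorial_helper(4, 15120)
= factorial_helper(3, 4 * 15120) = factorial_helper(3, 60480)
= factorial_helper(2, 3 * 60480) = factorial_helper(2, 181440)
= factorial_helper(1, 2 * 181440) = factorial_helper(1, 362880)
n <= 1, return acc = 362880


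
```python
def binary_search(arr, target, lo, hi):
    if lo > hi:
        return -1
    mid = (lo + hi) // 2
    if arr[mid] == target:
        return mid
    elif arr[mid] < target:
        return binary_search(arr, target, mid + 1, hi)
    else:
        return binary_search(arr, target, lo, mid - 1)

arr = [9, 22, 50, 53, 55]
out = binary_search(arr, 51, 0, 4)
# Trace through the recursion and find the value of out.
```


binary_search(arr, 51, 0, 4)
lo=0, hi=4, mid=2, arr[mid]=50
50 < 51, search right half
lo=3, hi=4, mid=3, arr[mid]=53
53 > 51, search left half
lo > hi, target not found, return -1
= -1


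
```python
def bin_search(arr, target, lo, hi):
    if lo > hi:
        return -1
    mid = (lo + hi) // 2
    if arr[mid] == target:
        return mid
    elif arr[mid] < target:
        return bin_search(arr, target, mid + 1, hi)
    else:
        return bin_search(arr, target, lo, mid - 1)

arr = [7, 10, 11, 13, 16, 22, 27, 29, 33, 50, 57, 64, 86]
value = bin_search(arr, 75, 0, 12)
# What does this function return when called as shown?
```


bin_search(arr, 75, 0, 12)
lo=0, hi=12, mid=6, arr[mid]=27
27 < 75, search right half
lo=7, hi=12, mid=9, arr[mid]=50
50 < 75, search right half
lo=10, hi=12, mid=11, arr[mid]=64
64 < 75, search right half
lo=12, hi=12, mid=12, arr[mid]=86
86 > 75, search left half
lo > hi, target not found, return -1
= -1


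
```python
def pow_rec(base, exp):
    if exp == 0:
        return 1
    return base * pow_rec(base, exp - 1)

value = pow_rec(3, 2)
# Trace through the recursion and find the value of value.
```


pow_rec(3, 2)
= 3 * pow_rec(3, 1)
= 3 * 3 * pow_rec(3, 0)
= 3 * 3 * 1
= 9


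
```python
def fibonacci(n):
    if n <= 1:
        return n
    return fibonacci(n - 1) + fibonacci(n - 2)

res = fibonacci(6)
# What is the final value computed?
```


fibonacci(6)
= fibonacci(5) + fibonacci(4)
= (fibonacci(4) + fibonacci(3)) + fibonacci(4)
Computing bottom-up: fibonacci(0)=0, fibonacci(1)=1, fibonacci(2)=1, fibonacci(3)=2, fibonacci(4)=3, fibonacci(5)=5, fibonacci(6)=8
= 8


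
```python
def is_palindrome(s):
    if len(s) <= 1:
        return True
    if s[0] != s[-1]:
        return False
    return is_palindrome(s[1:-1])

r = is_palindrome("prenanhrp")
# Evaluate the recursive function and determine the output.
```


is_palindrome("prenanhrp")
"prenanhrp": s[0]='p' == s[-1]='p' -> is_palindrome("renanhr")
"renanhr": s[0]='r' == s[-1]='r' -> is_palindrome("enanh")
"enanh": s[0]='e' != s[-1]='h' -> False
= False


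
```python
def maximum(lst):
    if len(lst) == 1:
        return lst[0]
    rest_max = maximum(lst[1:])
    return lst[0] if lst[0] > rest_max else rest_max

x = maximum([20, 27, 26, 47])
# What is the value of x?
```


maximum([20, 27, 26, 47])
= compare 20 with maximum([27, 26, 47])
= compare 27 with maximum([26, 47])
= compare 26 with maximum([47])
Base: maximum([47]) = 47
compare 26 with 47: max = 47
compare 27 with 47: max = 47
compare 20 with 47: max = 47
= 47


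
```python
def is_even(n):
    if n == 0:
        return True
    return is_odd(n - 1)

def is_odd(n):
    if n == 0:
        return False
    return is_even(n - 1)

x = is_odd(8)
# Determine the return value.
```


is_odd(8)
= is_even(7)
= is_odd(6)
= is_even(5)
= is_odd(4)
= is_even(3)
= is_odd(2)
= is_even(1)
= is_odd(0)
n == 0: return False
= False


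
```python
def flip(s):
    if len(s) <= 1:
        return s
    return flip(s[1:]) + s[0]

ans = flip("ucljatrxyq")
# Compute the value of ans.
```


flip("ucljatrxyq")
= flip("cljatrxyq") + "u"
= flip("ljatrxyq") + "c" + "u"
= flip("jatrxyq") + "l" + "c" + "u"
= flip("atrxyq") + "j" + "l" + "c" + "u"
= flip("trxyq") + "a" + "j" + "l" + "c" + "u"
= flip("rxyq") + "t" + "a" + "j" + "l" + "c" + "u"
= flip("xyq") + "r" + "t" + "a" + "j" + "l" + "c" + "u"
= flip("yq") + "x" + "r" + "t" + "a" + "j" + "l" + "c" + "u"
= flip("q") + "y" + "x" + "r" + "t" + "a" + "j" + "l" + "c" + "u"
= "q" + "y" + "x" + "r" + "t" + "a" + "j" + "l" + "c" + "u"
= "qyxrtajlcu"


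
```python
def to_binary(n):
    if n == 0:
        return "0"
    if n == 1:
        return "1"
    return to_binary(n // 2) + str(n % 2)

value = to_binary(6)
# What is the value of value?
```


to_binary(6)
= to_binary(3) + "0"
= to_binary(1) + "1" + "0"
= "1" + "1" + "0"
= "110"
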